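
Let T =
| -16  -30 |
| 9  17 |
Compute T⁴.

[[-74, -150], [45, 91]]

tr T = 1 and det T = -2, so the characteristic polynomial is λ² − (1)λ + (-2) with roots -1 and 2.
Eigenvectors give P = [[-2, -5], [1, 3]] with P⁻¹ = [[-3, -5], [1, 2]], and T = P·diag(-1, 2)·P⁻¹.
Then T⁴ = P·diag(1, 16)·P⁻¹ = [[-2, -80], [1, 48]] · [[-3, -5], [1, 2]] = [[-74, -150], [45, 91]].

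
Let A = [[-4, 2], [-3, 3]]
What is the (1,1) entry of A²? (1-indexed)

10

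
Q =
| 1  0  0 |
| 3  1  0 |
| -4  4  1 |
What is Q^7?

[[1, 0, 0], [21, 1, 0], [224, 28, 1]]

Q = I + N where N = [[0, 0, 0], [3, 0, 0], [-4, 4, 0]] is strictly lower-triangular, so N^3 = 0.
(I + N)^7 = I + 7·N + 21·N^2 = [[1, 0, 0], [21, 1, 0], [224, 28, 1]].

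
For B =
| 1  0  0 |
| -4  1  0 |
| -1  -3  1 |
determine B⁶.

[[1, 0, 0], [-24, 1, 0], [174, -18, 1]]

B = I + N where N = [[0, 0, 0], [-4, 0, 0], [-1, -3, 0]] is strictly lower-triangular, so N³ = 0.
(I + N)⁶ = I + 6·N + 15·N² = [[1, 0, 0], [-24, 1, 0], [174, -18, 1]].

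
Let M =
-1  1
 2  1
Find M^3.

[[-3, 3], [6, 3]]

M^2 = [[3, 0], [0, 3]]
M^3 = [[-3, 3], [6, 3]]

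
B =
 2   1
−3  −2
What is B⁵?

[[2, 1], [−3, −2]]

B² = I (check: tr B = 0 and det B = −1), so B⁵ = B since 5 is odd.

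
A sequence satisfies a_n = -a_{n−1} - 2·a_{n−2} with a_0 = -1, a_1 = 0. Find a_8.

With companion matrix A = [[-1, -2], [1, 0]], [a_n, a_{n−1}]ᵀ = A·[a_{n−1}, a_{n−2}]ᵀ, so [a_8, a_7]ᵀ = A⁷·[a_1, a_0]ᵀ.
A⁷ = [[3, -14], [7, 10]], giving [a_8, a_7]ᵀ = [[14], [-10]].

14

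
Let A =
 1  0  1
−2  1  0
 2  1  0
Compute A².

[[3, 1, 1], [−4, 1, −2], [0, 1, 2]]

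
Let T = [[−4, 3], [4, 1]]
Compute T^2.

[[28, −9], [−12, 13]]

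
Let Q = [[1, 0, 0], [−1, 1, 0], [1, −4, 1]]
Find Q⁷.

[[1, 0, 0], [−7, 1, 0], [91, −28, 1]]

Q = I + N where N = [[0, 0, 0], [−1, 0, 0], [1, −4, 0]] is strictly lower-triangular, so N³ = 0.
(I + N)⁷ = I + 7·N + 21·N² = [[1, 0, 0], [−7, 1, 0], [91, −28, 1]].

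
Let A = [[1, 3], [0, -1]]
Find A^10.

[[1, 0], [0, 1]]

A² = I (check: tr A = 0 and det A = -1), so A^10 = I since 10 is even.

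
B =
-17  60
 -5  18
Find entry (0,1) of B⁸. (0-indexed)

75660

tr B = 1 and det B = -6, so the characteristic polynomial is λ² − (1)λ + (-6) with roots 3 and -2.
Eigenvectors give P = [[-3, -4], [-1, -1]] with P⁻¹ = [[1, -4], [-1, 3]], and B = P·diag(3, -2)·P⁻¹.
Then B⁸ = P·diag(6561, 256)·P⁻¹ = [[-19683, -1024], [-6561, -256]] · [[1, -4], [-1, 3]] = [[-18659, 75660], [-6305, 25476]].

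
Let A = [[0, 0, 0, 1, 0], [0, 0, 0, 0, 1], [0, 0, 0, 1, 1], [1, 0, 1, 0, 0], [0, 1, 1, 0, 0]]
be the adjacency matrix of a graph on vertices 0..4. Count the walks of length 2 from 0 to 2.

The number of length-2 walks from vertex 0 to vertex 2 is entry (0,2) of A², where A is the adjacency matrix.
A² = [[1, 0, 1, 0, 0], [0, 1, 1, 0, 0], [1, 1, 2, 0, 0], [0, 0, 0, 2, 1], [0, 0, 0, 1, 2]]

1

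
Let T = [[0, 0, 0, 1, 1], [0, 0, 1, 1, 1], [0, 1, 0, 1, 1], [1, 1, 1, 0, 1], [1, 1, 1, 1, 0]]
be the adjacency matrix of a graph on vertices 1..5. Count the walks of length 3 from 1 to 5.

7

The number of length-3 walks from vertex 1 to vertex 5 is entry (1,5) of T^3, where T is the adjacency matrix.
T^2 = [[2, 2, 2, 1, 1], [2, 3, 2, 2, 2], [2, 2, 3, 2, 2], [1, 2, 2, 4, 3], [1, 2, 2, 3, 4]]
T^3 = [[2, 4, 4, 7, 7], [4, 6, 7, 9, 9], [4, 7, 6, 9, 9], [7, 9, 9, 8, 9], [7, 9, 9, 9, 8]]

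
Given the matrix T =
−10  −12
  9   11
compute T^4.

tr T = 1 and det T = −2, so the characteristic polynomial is λ² − (1)λ + (−2) with roots −1 and 2.
Eigenvectors give P = [[4, −1], [−3, 1]] with P⁻¹ = [[1, 1], [3, 4]], and T = P·diag(−1, 2)·P⁻¹.
Then T^4 = P·diag(1, 16)·P⁻¹ = [[4, −16], [−3, 16]] · [[1, 1], [3, 4]] = [[−44, −60], [45, 61]].

[[−44, −60], [45, 61]]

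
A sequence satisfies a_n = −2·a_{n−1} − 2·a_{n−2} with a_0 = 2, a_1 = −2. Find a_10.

With companion matrix A = [[−2, −2], [1, 0]], [a_n, a_{n−1}]ᵀ = A·[a_{n−1}, a_{n−2}]ᵀ, so [a_10, a_9]ᵀ = A⁹·[a_1, a_0]ᵀ.
A⁹ = [[−32, −32], [16, 0]], giving [a_10, a_9]ᵀ = [[0], [−32]].

0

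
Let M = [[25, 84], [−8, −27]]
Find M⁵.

tr M = −2 and det M = −3, so the characteristic polynomial is λ² − (−2)λ + (−3) with roots 1 and −3.
Eigenvectors give P = [[7, −3], [−2, 1]] with P⁻¹ = [[1, 3], [2, 7]], and M = P·diag(1, −3)·P⁻¹.
Then M⁵ = P·diag(1, −243)·P⁻¹ = [[7, 729], [−2, −243]] · [[1, 3], [2, 7]] = [[1465, 5124], [−488, −1707]].

[[1465, 5124], [−488, −1707]]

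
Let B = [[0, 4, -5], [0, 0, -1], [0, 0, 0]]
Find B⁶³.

[[0, 0, 0], [0, 0, 0], [0, 0, 0]]

B is strictly triangular, hence nilpotent: B³ = 0, so B⁶³ = 0.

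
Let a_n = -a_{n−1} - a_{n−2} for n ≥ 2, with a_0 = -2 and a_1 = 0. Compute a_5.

With companion matrix Q = [[-1, -1], [1, 0]], [a_n, a_{n−1}]ᵀ = Q·[a_{n−1}, a_{n−2}]ᵀ, so [a_5, a_4]ᵀ = Q^4·[a_1, a_0]ᵀ.
Q^4 = [[-1, -1], [1, 0]], giving [a_5, a_4]ᵀ = [[2], [0]].

2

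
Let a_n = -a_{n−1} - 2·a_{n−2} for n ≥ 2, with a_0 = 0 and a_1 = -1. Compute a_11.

With companion matrix C = [[-1, -2], [1, 0]], [a_n, a_{n−1}]ᵀ = C·[a_{n−1}, a_{n−2}]ᵀ, so [a_11, a_10]ᵀ = C¹⁰·[a_1, a_0]ᵀ.
C¹⁰ = [[23, -22], [11, 34]], giving [a_11, a_10]ᵀ = [[-23], [-11]].

-23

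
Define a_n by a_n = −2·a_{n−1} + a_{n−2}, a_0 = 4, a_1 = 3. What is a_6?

−94

With companion matrix C = [[−2, 1], [1, 0]], [a_n, a_{n−1}]ᵀ = C·[a_{n−1}, a_{n−2}]ᵀ, so [a_6, a_5]ᵀ = C⁵·[a_1, a_0]ᵀ.
C⁵ = [[−70, 29], [29, −12]], giving [a_6, a_5]ᵀ = [[−94], [39]].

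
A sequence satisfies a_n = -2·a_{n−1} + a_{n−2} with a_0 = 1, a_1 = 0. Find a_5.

With companion matrix A = [[-2, 1], [1, 0]], [a_n, a_{n−1}]ᵀ = A·[a_{n−1}, a_{n−2}]ᵀ, so [a_5, a_4]ᵀ = A^4·[a_1, a_0]ᵀ.
A^4 = [[29, -12], [-12, 5]], giving [a_5, a_4]ᵀ = [[-12], [5]].

-12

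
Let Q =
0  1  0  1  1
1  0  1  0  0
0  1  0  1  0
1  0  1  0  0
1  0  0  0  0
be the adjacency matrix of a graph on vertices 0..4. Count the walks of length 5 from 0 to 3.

23

The number of length-5 walks from vertex 0 to vertex 3 is entry (0,3) of Q^5, where Q is the adjacency matrix.
Q^2 = [[3, 0, 2, 0, 0], [0, 2, 0, 2, 1], [2, 0, 2, 0, 0], [0, 2, 0, 2, 1], [0, 1, 0, 1, 1]]
Q^3 = [[0, 5, 0, 5, 3], [5, 0, 4, 0, 0], [0, 4, 0, 4, 2], [5, 0, 4, 0, 0], [3, 0, 2, 0, 0]]
Q^4 = [[13, 0, 10, 0, 0], [0, 9, 0, 9, 5], [10, 0, 8, 0, 0], [0, 9, 0, 9, 5], [0, 5, 0, 5, 3]]
Q^5 = [[0, 23, 0, 23, 13], [23, 0, 18, 0, 0], [0, 18, 0, 18, 10], [23, 0, 18, 0, 0], [13, 0, 10, 0, 0]]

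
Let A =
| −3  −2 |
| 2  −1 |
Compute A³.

[[1, −18], [18, 19]]

A² = [[5, 8], [−8, −3]]
A³ = [[1, −18], [18, 19]]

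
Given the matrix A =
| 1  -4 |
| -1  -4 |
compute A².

[[5, 12], [3, 20]]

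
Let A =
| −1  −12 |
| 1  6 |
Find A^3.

[[−49, −228], [19, 84]]

tr A = 5 and det A = 6, so the characteristic polynomial is λ² − (5)λ + (6) with roots 3 and 2.
Eigenvectors give P = [[−3, 4], [1, −1]] with P⁻¹ = [[1, 4], [1, 3]], and A = P·diag(3, 2)·P⁻¹.
Then A^3 = P·diag(27, 8)·P⁻¹ = [[−81, 32], [27, −8]] · [[1, 4], [1, 3]] = [[−49, −228], [19, 84]].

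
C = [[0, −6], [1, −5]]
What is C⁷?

tr C = −5 and det C = 6, so the characteristic polynomial is λ² − (−5)λ + (6) with roots −3 and −2.
Eigenvectors give P = [[2, 3], [1, 1]] with P⁻¹ = [[−1, 3], [1, −2]], and C = P·diag(−3, −2)·P⁻¹.
Then C⁷ = P·diag(−2187, −128)·P⁻¹ = [[−4374, −384], [−2187, −128]] · [[−1, 3], [1, −2]] = [[3990, −12354], [2059, −6305]].

[[3990, −12354], [2059, −6305]]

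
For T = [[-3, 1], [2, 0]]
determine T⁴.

[[139, -39], [-78, 22]]

T² = [[11, -3], [-6, 2]]
T³ = [[-39, 11], [22, -6]]
T⁴ = [[139, -39], [-78, 22]]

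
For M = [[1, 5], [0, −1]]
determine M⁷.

M² = I (check: tr M = 0 and det M = −1), so M⁷ = M since 7 is odd.

[[1, 5], [0, −1]]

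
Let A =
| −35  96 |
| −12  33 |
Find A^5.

[[−2195, 5856], [−732, 1953]]

tr A = −2 and det A = −3, so the characteristic polynomial is λ² − (−2)λ + (−3) with roots 1 and −3.
Eigenvectors give P = [[−8, 3], [−3, 1]] with P⁻¹ = [[1, −3], [3, −8]], and A = P·diag(1, −3)·P⁻¹.
Then A^5 = P·diag(1, −243)·P⁻¹ = [[−8, −729], [−3, −243]] · [[1, −3], [3, −8]] = [[−2195, 5856], [−732, 1953]].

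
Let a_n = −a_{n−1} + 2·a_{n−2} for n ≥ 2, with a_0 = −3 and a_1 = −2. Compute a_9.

168

With companion matrix B = [[−1, 2], [1, 0]], [a_n, a_{n−1}]ᵀ = B·[a_{n−1}, a_{n−2}]ᵀ, so [a_9, a_8]ᵀ = B⁸·[a_1, a_0]ᵀ.
B⁸ = [[171, −170], [−85, 86]], giving [a_9, a_8]ᵀ = [[168], [−88]].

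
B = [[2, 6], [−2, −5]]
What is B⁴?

[[−44, −90], [30, 61]]

tr B = −3 and det B = 2, so the characteristic polynomial is λ² − (−3)λ + (2) with roots −2 and −1.
Eigenvectors give P = [[−3, −2], [2, 1]] with P⁻¹ = [[1, 2], [−2, −3]], and B = P·diag(−2, −1)·P⁻¹.
Then B⁴ = P·diag(16, 1)·P⁻¹ = [[−48, −2], [32, 1]] · [[1, 2], [−2, −3]] = [[−44, −90], [30, 61]].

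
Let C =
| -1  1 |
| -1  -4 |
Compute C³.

C² = [[0, -5], [5, 15]]
C³ = [[5, 20], [-20, -55]]

[[5, 20], [-20, -55]]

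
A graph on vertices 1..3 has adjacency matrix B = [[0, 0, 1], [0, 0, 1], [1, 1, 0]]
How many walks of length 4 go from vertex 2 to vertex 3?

The number of length-4 walks from vertex 2 to vertex 3 is entry (2,3) of B⁴, where B is the adjacency matrix.
B² = [[1, 1, 0], [1, 1, 0], [0, 0, 2]]
B³ = [[0, 0, 2], [0, 0, 2], [2, 2, 0]]
B⁴ = [[2, 2, 0], [2, 2, 0], [0, 0, 4]]

0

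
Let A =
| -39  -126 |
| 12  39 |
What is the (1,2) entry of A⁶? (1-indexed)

tr A = 0 and det A = -9, so the characteristic polynomial is λ² − (0)λ + (-9) with roots 3 and -3.
Eigenvectors give P = [[-3, 7], [1, -2]] with P⁻¹ = [[2, 7], [1, 3]], and A = P·diag(3, -3)·P⁻¹.
Then A⁶ = P·diag(729, 729)·P⁻¹ = [[-2187, 5103], [729, -1458]] · [[2, 7], [1, 3]] = [[729, 0], [0, 729]].

0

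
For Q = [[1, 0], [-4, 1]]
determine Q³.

Q = I + N where N = [[0, 0], [-4, 0]] is strictly lower-triangular, so N² = 0.
(I + N)³ = I + 3·N = [[1, 0], [-12, 1]].

[[1, 0], [-12, 1]]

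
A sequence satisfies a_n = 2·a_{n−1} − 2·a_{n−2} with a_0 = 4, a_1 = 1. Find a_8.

With companion matrix T = [[2, −2], [1, 0]], [a_n, a_{n−1}]ᵀ = T·[a_{n−1}, a_{n−2}]ᵀ, so [a_8, a_7]ᵀ = T⁷·[a_1, a_0]ᵀ.
T⁷ = [[0, 16], [−8, 16]], giving [a_8, a_7]ᵀ = [[64], [56]].

64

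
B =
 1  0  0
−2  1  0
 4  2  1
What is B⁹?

[[1, 0, 0], [−18, 1, 0], [−108, 18, 1]]

B = I + N where N = [[0, 0, 0], [−2, 0, 0], [4, 2, 0]] is strictly lower-triangular, so N³ = 0.
(I + N)⁹ = I + 9·N + 36·N² = [[1, 0, 0], [−18, 1, 0], [−108, 18, 1]].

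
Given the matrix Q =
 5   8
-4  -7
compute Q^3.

tr Q = -2 and det Q = -3, so the characteristic polynomial is λ² − (-2)λ + (-3) with roots 1 and -3.
Eigenvectors give P = [[-2, -1], [1, 1]] with P⁻¹ = [[-1, -1], [1, 2]], and Q = P·diag(1, -3)·P⁻¹.
Then Q^3 = P·diag(1, -27)·P⁻¹ = [[-2, 27], [1, -27]] · [[-1, -1], [1, 2]] = [[29, 56], [-28, -55]].

[[29, 56], [-28, -55]]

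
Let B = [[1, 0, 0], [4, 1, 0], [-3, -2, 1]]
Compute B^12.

[[1, 0, 0], [48, 1, 0], [-564, -24, 1]]

B = I + N where N = [[0, 0, 0], [4, 0, 0], [-3, -2, 0]] is strictly lower-triangular, so N^3 = 0.
(I + N)^12 = I + 12·N + 66·N^2 = [[1, 0, 0], [48, 1, 0], [-564, -24, 1]].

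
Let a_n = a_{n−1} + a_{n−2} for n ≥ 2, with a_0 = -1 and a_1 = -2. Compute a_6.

With companion matrix C = [[1, 1], [1, 0]], [a_n, a_{n−1}]ᵀ = C·[a_{n−1}, a_{n−2}]ᵀ, so [a_6, a_5]ᵀ = C⁵·[a_1, a_0]ᵀ.
C⁵ = [[8, 5], [5, 3]], giving [a_6, a_5]ᵀ = [[-21], [-13]].

-21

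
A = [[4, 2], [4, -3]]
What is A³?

[[104, 42], [84, -43]]

A² = [[24, 2], [4, 17]]
A³ = [[104, 42], [84, -43]]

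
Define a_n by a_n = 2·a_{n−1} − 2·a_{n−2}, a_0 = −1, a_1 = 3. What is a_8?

With companion matrix B = [[2, −2], [1, 0]], [a_n, a_{n−1}]ᵀ = B·[a_{n−1}, a_{n−2}]ᵀ, so [a_8, a_7]ᵀ = B⁷·[a_1, a_0]ᵀ.
B⁷ = [[0, 16], [−8, 16]], giving [a_8, a_7]ᵀ = [[−16], [−40]].

−16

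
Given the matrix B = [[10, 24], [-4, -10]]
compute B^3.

[[40, 96], [-16, -40]]

tr B = 0 and det B = -4, so the characteristic polynomial is λ² − (0)λ + (-4) with roots -2 and 2.
Eigenvectors give P = [[2, 3], [-1, -1]] with P⁻¹ = [[-1, -3], [1, 2]], and B = P·diag(-2, 2)·P⁻¹.
Then B^3 = P·diag(-8, 8)·P⁻¹ = [[-16, 24], [8, -8]] · [[-1, -3], [1, 2]] = [[40, 96], [-16, -40]].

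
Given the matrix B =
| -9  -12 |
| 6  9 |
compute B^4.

[[81, 0], [0, 81]]

tr B = 0 and det B = -9, so the characteristic polynomial is λ² − (0)λ + (-9) with roots 3 and -3.
Eigenvectors give P = [[1, 2], [-1, -1]] with P⁻¹ = [[-1, -2], [1, 1]], and B = P·diag(3, -3)·P⁻¹.
Then B^4 = P·diag(81, 81)·P⁻¹ = [[81, 162], [-81, -81]] · [[-1, -2], [1, 1]] = [[81, 0], [0, 81]].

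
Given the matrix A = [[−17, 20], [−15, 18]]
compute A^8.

tr A = 1 and det A = −6, so the characteristic polynomial is λ² − (1)λ + (−6) with roots −2 and 3.
Eigenvectors give P = [[−4, −1], [−3, −1]] with P⁻¹ = [[−1, 1], [3, −4]], and A = P·diag(−2, 3)·P⁻¹.
Then A^8 = P·diag(256, 6561)·P⁻¹ = [[−1024, −6561], [−768, −6561]] · [[−1, 1], [3, −4]] = [[−18659, 25220], [−18915, 25476]].

[[−18659, 25220], [−18915, 25476]]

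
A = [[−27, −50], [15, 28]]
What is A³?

[[−183, −350], [105, 202]]

tr A = 1 and det A = −6, so the characteristic polynomial is λ² − (1)λ + (−6) with roots −2 and 3.
Eigenvectors give P = [[−2, −5], [1, 3]] with P⁻¹ = [[−3, −5], [1, 2]], and A = P·diag(−2, 3)·P⁻¹.
Then A³ = P·diag(−8, 27)·P⁻¹ = [[16, −135], [−8, 81]] · [[−3, −5], [1, 2]] = [[−183, −350], [105, 202]].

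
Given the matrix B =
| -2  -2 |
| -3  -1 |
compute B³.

[[-38, -26], [-39, -25]]

B² = [[10, 6], [9, 7]]
B³ = [[-38, -26], [-39, -25]]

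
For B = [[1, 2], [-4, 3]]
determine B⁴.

[[-79, -48], [96, -127]]

B² = [[-7, 8], [-16, 1]]
B³ = [[-39, 10], [-20, -29]]
B⁴ = [[-79, -48], [96, -127]]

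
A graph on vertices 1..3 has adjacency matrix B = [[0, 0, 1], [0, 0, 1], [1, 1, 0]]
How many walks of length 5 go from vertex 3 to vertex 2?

4

The number of length-5 walks from vertex 3 to vertex 2 is entry (3,2) of B^5, where B is the adjacency matrix.
B^2 = [[1, 1, 0], [1, 1, 0], [0, 0, 2]]
B^3 = [[0, 0, 2], [0, 0, 2], [2, 2, 0]]
B^4 = [[2, 2, 0], [2, 2, 0], [0, 0, 4]]
B^5 = [[0, 0, 4], [0, 0, 4], [4, 4, 0]]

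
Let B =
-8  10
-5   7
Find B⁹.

[[-39878, 40390], [-20195, 20707]]

tr B = -1 and det B = -6, so the characteristic polynomial is λ² − (-1)λ + (-6) with roots -3 and 2.
Eigenvectors give P = [[2, 1], [1, 1]] with P⁻¹ = [[1, -1], [-1, 2]], and B = P·diag(-3, 2)·P⁻¹.
Then B⁹ = P·diag(-19683, 512)·P⁻¹ = [[-39366, 512], [-19683, 512]] · [[1, -1], [-1, 2]] = [[-39878, 40390], [-20195, 20707]].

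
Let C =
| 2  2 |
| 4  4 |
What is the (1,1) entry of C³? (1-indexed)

72

C² = [[12, 12], [24, 24]]
C³ = [[72, 72], [144, 144]]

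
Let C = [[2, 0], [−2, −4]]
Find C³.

[[8, 0], [−24, −64]]

C² = [[4, 0], [4, 16]]
C³ = [[8, 0], [−24, −64]]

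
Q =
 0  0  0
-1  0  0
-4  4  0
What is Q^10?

Q is strictly triangular, hence nilpotent: Q^3 = 0, so Q^10 = 0.

[[0, 0, 0], [0, 0, 0], [0, 0, 0]]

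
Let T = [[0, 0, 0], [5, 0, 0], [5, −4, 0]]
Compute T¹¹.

[[0, 0, 0], [0, 0, 0], [0, 0, 0]]

T is strictly triangular, hence nilpotent: T³ = 0, so T¹¹ = 0.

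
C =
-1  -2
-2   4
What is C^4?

[[61, -150], [-150, 436]]

C^2 = [[5, -6], [-6, 20]]
C^3 = [[7, -34], [-34, 92]]
C^4 = [[61, -150], [-150, 436]]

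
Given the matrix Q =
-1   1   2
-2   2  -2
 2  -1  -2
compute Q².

[[3, -1, -8], [-6, 4, -4], [-4, 2, 10]]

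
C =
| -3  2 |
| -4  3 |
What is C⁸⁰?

[[1, 0], [0, 1]]

C² = I (check: tr C = 0 and det C = -1), so C⁸⁰ = I since 80 is even.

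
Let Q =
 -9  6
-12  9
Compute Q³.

[[-81, 54], [-108, 81]]

tr Q = 0 and det Q = -9, so the characteristic polynomial is λ² − (0)λ + (-9) with roots -3 and 3.
Eigenvectors give P = [[1, -1], [1, -2]] with P⁻¹ = [[2, -1], [1, -1]], and Q = P·diag(-3, 3)·P⁻¹.
Then Q³ = P·diag(-27, 27)·P⁻¹ = [[-27, -27], [-27, -54]] · [[2, -1], [1, -1]] = [[-81, 54], [-108, 81]].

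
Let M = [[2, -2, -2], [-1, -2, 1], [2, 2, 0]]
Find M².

[[2, -4, -6], [2, 8, 0], [2, -8, -2]]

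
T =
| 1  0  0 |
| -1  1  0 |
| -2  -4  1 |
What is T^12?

[[1, 0, 0], [-12, 1, 0], [240, -48, 1]]

T = I + N where N = [[0, 0, 0], [-1, 0, 0], [-2, -4, 0]] is strictly lower-triangular, so N^3 = 0.
(I + N)^12 = I + 12·N + 66·N^2 = [[1, 0, 0], [-12, 1, 0], [240, -48, 1]].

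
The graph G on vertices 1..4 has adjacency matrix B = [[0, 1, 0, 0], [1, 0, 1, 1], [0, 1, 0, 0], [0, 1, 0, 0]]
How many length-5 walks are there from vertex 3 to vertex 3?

The number of length-5 walks from vertex 3 to vertex 3 is entry (3,3) of B⁵, where B is the adjacency matrix.
B² = [[1, 0, 1, 1], [0, 3, 0, 0], [1, 0, 1, 1], [1, 0, 1, 1]]
B³ = [[0, 3, 0, 0], [3, 0, 3, 3], [0, 3, 0, 0], [0, 3, 0, 0]]
B⁴ = [[3, 0, 3, 3], [0, 9, 0, 0], [3, 0, 3, 3], [3, 0, 3, 3]]
B⁵ = [[0, 9, 0, 0], [9, 0, 9, 9], [0, 9, 0, 0], [0, 9, 0, 0]]

0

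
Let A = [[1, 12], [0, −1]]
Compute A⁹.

[[1, 12], [0, −1]]

A² = I (check: tr A = 0 and det A = −1), so A⁹ = A since 9 is odd.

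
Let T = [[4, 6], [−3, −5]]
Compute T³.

[[10, 18], [−9, −17]]

tr T = −1 and det T = −2, so the characteristic polynomial is λ² − (−1)λ + (−2) with roots 1 and −2.
Eigenvectors give P = [[2, −1], [−1, 1]] with P⁻¹ = [[1, 1], [1, 2]], and T = P·diag(1, −2)·P⁻¹.
Then T³ = P·diag(1, −8)·P⁻¹ = [[2, 8], [−1, −8]] · [[1, 1], [1, 2]] = [[10, 18], [−9, −17]].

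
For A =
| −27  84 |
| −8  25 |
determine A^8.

tr A = −2 and det A = −3, so the characteristic polynomial is λ² − (−2)λ + (−3) with roots 1 and −3.
Eigenvectors give P = [[3, −7], [1, −2]] with P⁻¹ = [[−2, 7], [−1, 3]], and A = P·diag(1, −3)·P⁻¹.
Then A^8 = P·diag(1, 6561)·P⁻¹ = [[3, −45927], [1, −13122]] · [[−2, 7], [−1, 3]] = [[45921, −137760], [13120, −39359]].

[[45921, −137760], [13120, −39359]]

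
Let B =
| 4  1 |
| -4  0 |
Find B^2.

[[12, 4], [-16, -4]]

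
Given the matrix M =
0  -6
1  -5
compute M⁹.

[[37830, -115026], [19171, -58025]]

tr M = -5 and det M = 6, so the characteristic polynomial is λ² − (-5)λ + (6) with roots -3 and -2.
Eigenvectors give P = [[2, 3], [1, 1]] with P⁻¹ = [[-1, 3], [1, -2]], and M = P·diag(-3, -2)·P⁻¹.
Then M⁹ = P·diag(-19683, -512)·P⁻¹ = [[-39366, -1536], [-19683, -512]] · [[-1, 3], [1, -2]] = [[37830, -115026], [19171, -58025]].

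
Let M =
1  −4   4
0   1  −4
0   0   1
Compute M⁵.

[[1, −20, 180], [0, 1, −20], [0, 0, 1]]

M = I + N where N = [[0, −4, 4], [0, 0, −4], [0, 0, 0]] is strictly upper-triangular, so N³ = 0.
(I + N)⁵ = I + 5·N + 10·N² = [[1, −20, 180], [0, 1, −20], [0, 0, 1]].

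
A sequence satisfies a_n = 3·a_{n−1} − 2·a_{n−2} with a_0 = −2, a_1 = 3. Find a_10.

5113

With companion matrix M = [[3, −2], [1, 0]], [a_n, a_{n−1}]ᵀ = M·[a_{n−1}, a_{n−2}]ᵀ, so [a_10, a_9]ᵀ = M^9·[a_1, a_0]ᵀ.
M^9 = [[1023, −1022], [511, −510]], giving [a_10, a_9]ᵀ = [[5113], [2553]].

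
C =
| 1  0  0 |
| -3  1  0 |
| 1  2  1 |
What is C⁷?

C = I + N where N = [[0, 0, 0], [-3, 0, 0], [1, 2, 0]] is strictly lower-triangular, so N³ = 0.
(I + N)⁷ = I + 7·N + 21·N² = [[1, 0, 0], [-21, 1, 0], [-119, 14, 1]].

[[1, 0, 0], [-21, 1, 0], [-119, 14, 1]]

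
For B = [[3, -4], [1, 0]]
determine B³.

B² = [[5, -12], [3, -4]]
B³ = [[3, -20], [5, -12]]

[[3, -20], [5, -12]]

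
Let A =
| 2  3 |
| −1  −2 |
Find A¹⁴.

[[1, 0], [0, 1]]

A² = I (check: tr A = 0 and det A = −1), so A¹⁴ = I since 14 is even.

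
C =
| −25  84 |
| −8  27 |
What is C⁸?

tr C = 2 and det C = −3, so the characteristic polynomial is λ² − (2)λ + (−3) with roots −1 and 3.
Eigenvectors give P = [[7, 3], [2, 1]] with P⁻¹ = [[1, −3], [−2, 7]], and C = P·diag(−1, 3)·P⁻¹.
Then C⁸ = P·diag(1, 6561)·P⁻¹ = [[7, 19683], [2, 6561]] · [[1, −3], [−2, 7]] = [[−39359, 137760], [−13120, 45921]].

[[−39359, 137760], [−13120, 45921]]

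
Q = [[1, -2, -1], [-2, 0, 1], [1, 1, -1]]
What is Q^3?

[[8, -10, -5], [-10, 3, 5], [5, 5, -2]]

Q^2 = [[4, -3, -2], [-1, 5, 1], [-2, -3, 1]]
Q^3 = [[8, -10, -5], [-10, 3, 5], [5, 5, -2]]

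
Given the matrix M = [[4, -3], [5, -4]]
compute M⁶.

[[1, 0], [0, 1]]

M² = I (check: tr M = 0 and det M = -1), so M⁶ = I since 6 is even.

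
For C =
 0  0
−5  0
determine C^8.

[[0, 0], [0, 0]]

C is strictly triangular, hence nilpotent: C^2 = 0, so C^8 = 0.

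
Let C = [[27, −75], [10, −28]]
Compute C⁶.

[[−3261, 9975], [−1330, 4054]]

tr C = −1 and det C = −6, so the characteristic polynomial is λ² − (−1)λ + (−6) with roots −3 and 2.
Eigenvectors give P = [[5, −3], [2, −1]] with P⁻¹ = [[−1, 3], [−2, 5]], and C = P·diag(−3, 2)·P⁻¹.
Then C⁶ = P·diag(729, 64)·P⁻¹ = [[3645, −192], [1458, −64]] · [[−1, 3], [−2, 5]] = [[−3261, 9975], [−1330, 4054]].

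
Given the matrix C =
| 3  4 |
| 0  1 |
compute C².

[[9, 16], [0, 1]]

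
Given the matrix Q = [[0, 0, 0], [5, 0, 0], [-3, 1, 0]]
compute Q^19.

Q is strictly triangular, hence nilpotent: Q^3 = 0, so Q^19 = 0.

[[0, 0, 0], [0, 0, 0], [0, 0, 0]]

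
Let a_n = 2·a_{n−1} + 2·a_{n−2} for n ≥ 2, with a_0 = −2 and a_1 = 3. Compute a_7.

504

With companion matrix B = [[2, 2], [1, 0]], [a_n, a_{n−1}]ᵀ = B·[a_{n−1}, a_{n−2}]ᵀ, so [a_7, a_6]ᵀ = B^6·[a_1, a_0]ᵀ.
B^6 = [[328, 240], [120, 88]], giving [a_7, a_6]ᵀ = [[504], [184]].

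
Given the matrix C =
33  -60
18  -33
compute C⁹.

[[216513, -393660], [118098, -216513]]

tr C = 0 and det C = -9, so the characteristic polynomial is λ² − (0)λ + (-9) with roots 3 and -3.
Eigenvectors give P = [[2, -5], [1, -3]] with P⁻¹ = [[3, -5], [1, -2]], and C = P·diag(3, -3)·P⁻¹.
Then C⁹ = P·diag(19683, -19683)·P⁻¹ = [[39366, 98415], [19683, 59049]] · [[3, -5], [1, -2]] = [[216513, -393660], [118098, -216513]].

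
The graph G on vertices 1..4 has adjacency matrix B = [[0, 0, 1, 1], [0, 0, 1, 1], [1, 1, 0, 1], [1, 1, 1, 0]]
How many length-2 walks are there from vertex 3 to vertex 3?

3

The number of length-2 walks from vertex 3 to vertex 3 is entry (3,3) of B², where B is the adjacency matrix.
B² = [[2, 2, 1, 1], [2, 2, 1, 1], [1, 1, 3, 2], [1, 1, 2, 3]]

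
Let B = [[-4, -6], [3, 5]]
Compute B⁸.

tr B = 1 and det B = -2, so the characteristic polynomial is λ² − (1)λ + (-2) with roots -1 and 2.
Eigenvectors give P = [[2, -1], [-1, 1]] with P⁻¹ = [[1, 1], [1, 2]], and B = P·diag(-1, 2)·P⁻¹.
Then B⁸ = P·diag(1, 256)·P⁻¹ = [[2, -256], [-1, 256]] · [[1, 1], [1, 2]] = [[-254, -510], [255, 511]].

[[-254, -510], [255, 511]]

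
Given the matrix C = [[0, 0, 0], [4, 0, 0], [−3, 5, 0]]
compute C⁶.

C is strictly triangular, hence nilpotent: C³ = 0, so C⁶ = 0.

[[0, 0, 0], [0, 0, 0], [0, 0, 0]]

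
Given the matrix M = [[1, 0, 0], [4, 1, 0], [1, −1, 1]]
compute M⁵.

M = I + N where N = [[0, 0, 0], [4, 0, 0], [1, −1, 0]] is strictly lower-triangular, so N³ = 0.
(I + N)⁵ = I + 5·N + 10·N² = [[1, 0, 0], [20, 1, 0], [−35, −5, 1]].

[[1, 0, 0], [20, 1, 0], [−35, −5, 1]]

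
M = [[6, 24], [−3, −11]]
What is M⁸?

[[−50184, −151320], [18915, 57001]]

tr M = −5 and det M = 6, so the characteristic polynomial is λ² − (−5)λ + (6) with roots −3 and −2.
Eigenvectors give P = [[−8, −3], [3, 1]] with P⁻¹ = [[1, 3], [−3, −8]], and M = P·diag(−3, −2)·P⁻¹.
Then M⁸ = P·diag(6561, 256)·P⁻¹ = [[−52488, −768], [19683, 256]] · [[1, 3], [−3, −8]] = [[−50184, −151320], [18915, 57001]].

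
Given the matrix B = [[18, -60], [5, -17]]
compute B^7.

tr B = 1 and det B = -6, so the characteristic polynomial is λ² − (1)λ + (-6) with roots 3 and -2.
Eigenvectors give P = [[4, 3], [1, 1]] with P⁻¹ = [[1, -3], [-1, 4]], and B = P·diag(3, -2)·P⁻¹.
Then B^7 = P·diag(2187, -128)·P⁻¹ = [[8748, -384], [2187, -128]] · [[1, -3], [-1, 4]] = [[9132, -27780], [2315, -7073]].

[[9132, -27780], [2315, -7073]]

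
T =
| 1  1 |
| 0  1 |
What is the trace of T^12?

2

T = I + N where N = [[0, 1], [0, 0]] is strictly upper-triangular, so N^2 = 0.
(I + N)^12 = I + 12·N = [[1, 12], [0, 1]].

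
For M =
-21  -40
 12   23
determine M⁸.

tr M = 2 and det M = -3, so the characteristic polynomial is λ² − (2)λ + (-3) with roots -1 and 3.
Eigenvectors give P = [[-2, 5], [1, -3]] with P⁻¹ = [[-3, -5], [-1, -2]], and M = P·diag(-1, 3)·P⁻¹.
Then M⁸ = P·diag(1, 6561)·P⁻¹ = [[-2, 32805], [1, -19683]] · [[-3, -5], [-1, -2]] = [[-32799, -65600], [19680, 39361]].

[[-32799, -65600], [19680, 39361]]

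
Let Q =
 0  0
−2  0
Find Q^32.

Q is strictly triangular, hence nilpotent: Q^2 = 0, so Q^32 = 0.

[[0, 0], [0, 0]]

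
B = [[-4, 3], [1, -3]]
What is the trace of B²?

31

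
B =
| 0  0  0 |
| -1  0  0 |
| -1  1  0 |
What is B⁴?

B is strictly triangular, hence nilpotent: B³ = 0, so B⁴ = 0.

[[0, 0, 0], [0, 0, 0], [0, 0, 0]]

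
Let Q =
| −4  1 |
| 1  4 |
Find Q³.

[[−68, 17], [17, 68]]

Q² = [[17, 0], [0, 17]]
Q³ = [[−68, 17], [17, 68]]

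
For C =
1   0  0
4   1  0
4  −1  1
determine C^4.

C = I + N where N = [[0, 0, 0], [4, 0, 0], [4, −1, 0]] is strictly lower-triangular, so N^3 = 0.
(I + N)^4 = I + 4·N + 6·N^2 = [[1, 0, 0], [16, 1, 0], [−8, −4, 1]].

[[1, 0, 0], [16, 1, 0], [−8, −4, 1]]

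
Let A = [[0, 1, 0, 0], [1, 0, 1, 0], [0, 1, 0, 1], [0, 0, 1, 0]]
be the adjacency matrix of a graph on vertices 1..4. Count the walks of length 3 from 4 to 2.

0

The number of length-3 walks from vertex 4 to vertex 2 is entry (4,2) of A³, where A is the adjacency matrix.
A² = [[1, 0, 1, 0], [0, 2, 0, 1], [1, 0, 2, 0], [0, 1, 0, 1]]
A³ = [[0, 2, 0, 1], [2, 0, 3, 0], [0, 3, 0, 2], [1, 0, 2, 0]]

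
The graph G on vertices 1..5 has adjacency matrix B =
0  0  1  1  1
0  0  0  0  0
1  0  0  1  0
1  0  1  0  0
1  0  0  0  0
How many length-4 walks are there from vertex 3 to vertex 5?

4

The number of length-4 walks from vertex 3 to vertex 5 is entry (3,5) of B⁴, where B is the adjacency matrix.
B² = [[3, 0, 1, 1, 0], [0, 0, 0, 0, 0], [1, 0, 2, 1, 1], [1, 0, 1, 2, 1], [0, 0, 1, 1, 1]]
B³ = [[2, 0, 4, 4, 3], [0, 0, 0, 0, 0], [4, 0, 2, 3, 1], [4, 0, 3, 2, 1], [3, 0, 1, 1, 0]]
B⁴ = [[11, 0, 6, 6, 2], [0, 0, 0, 0, 0], [6, 0, 7, 6, 4], [6, 0, 6, 7, 4], [2, 0, 4, 4, 3]]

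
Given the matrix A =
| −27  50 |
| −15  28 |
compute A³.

tr A = 1 and det A = −6, so the characteristic polynomial is λ² − (1)λ + (−6) with roots 3 and −2.
Eigenvectors give P = [[−5, 2], [−3, 1]] with P⁻¹ = [[1, −2], [3, −5]], and A = P·diag(3, −2)·P⁻¹.
Then A³ = P·diag(27, −8)·P⁻¹ = [[−135, −16], [−81, −8]] · [[1, −2], [3, −5]] = [[−183, 350], [−105, 202]].

[[−183, 350], [−105, 202]]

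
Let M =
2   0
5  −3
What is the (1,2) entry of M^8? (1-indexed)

0

tr M = −1 and det M = −6, so the characteristic polynomial is λ² − (−1)λ + (−6) with roots 2 and −3.
Eigenvectors give P = [[1, 0], [1, −1]] with P⁻¹ = [[1, 0], [1, −1]], and M = P·diag(2, −3)·P⁻¹.
Then M^8 = P·diag(256, 6561)·P⁻¹ = [[256, 0], [256, −6561]] · [[1, 0], [1, −1]] = [[256, 0], [−6305, 6561]].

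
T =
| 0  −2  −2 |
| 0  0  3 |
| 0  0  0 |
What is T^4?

T is strictly triangular, hence nilpotent: T^3 = 0, so T^4 = 0.

[[0, 0, 0], [0, 0, 0], [0, 0, 0]]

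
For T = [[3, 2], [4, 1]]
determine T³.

[[83, 42], [84, 41]]

T² = [[17, 8], [16, 9]]
T³ = [[83, 42], [84, 41]]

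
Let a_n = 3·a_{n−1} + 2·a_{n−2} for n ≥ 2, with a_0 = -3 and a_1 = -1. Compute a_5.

-373

With companion matrix A = [[3, 2], [1, 0]], [a_n, a_{n−1}]ᵀ = A·[a_{n−1}, a_{n−2}]ᵀ, so [a_5, a_4]ᵀ = A⁴·[a_1, a_0]ᵀ.
A⁴ = [[139, 78], [39, 22]], giving [a_5, a_4]ᵀ = [[-373], [-105]].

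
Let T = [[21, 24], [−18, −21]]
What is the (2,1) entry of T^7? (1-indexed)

tr T = 0 and det T = −9, so the characteristic polynomial is λ² − (0)λ + (−9) with roots −3 and 3.
Eigenvectors give P = [[−1, −4], [1, 3]] with P⁻¹ = [[3, 4], [−1, −1]], and T = P·diag(−3, 3)·P⁻¹.
Then T^7 = P·diag(−2187, 2187)·P⁻¹ = [[2187, −8748], [−2187, 6561]] · [[3, 4], [−1, −1]] = [[15309, 17496], [−13122, −15309]].

−13122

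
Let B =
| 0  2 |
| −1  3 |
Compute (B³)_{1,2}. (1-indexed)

tr B = 3 and det B = 2, so the characteristic polynomial is λ² − (3)λ + (2) with roots 2 and 1.
Eigenvectors give P = [[1, −2], [1, −1]] with P⁻¹ = [[−1, 2], [−1, 1]], and B = P·diag(2, 1)·P⁻¹.
Then B³ = P·diag(8, 1)·P⁻¹ = [[8, −2], [8, −1]] · [[−1, 2], [−1, 1]] = [[−6, 14], [−7, 15]].

14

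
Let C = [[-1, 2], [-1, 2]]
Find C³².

C² = C (a projection; rank 1, trace 1), so C³² = C.

[[-1, 2], [-1, 2]]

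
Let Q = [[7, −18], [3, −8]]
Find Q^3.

tr Q = −1 and det Q = −2, so the characteristic polynomial is λ² − (−1)λ + (−2) with roots 1 and −2.
Eigenvectors give P = [[3, −2], [1, −1]] with P⁻¹ = [[1, −2], [1, −3]], and Q = P·diag(1, −2)·P⁻¹.
Then Q^3 = P·diag(1, −8)·P⁻¹ = [[3, 16], [1, 8]] · [[1, −2], [1, −3]] = [[19, −54], [9, −26]].

[[19, −54], [9, −26]]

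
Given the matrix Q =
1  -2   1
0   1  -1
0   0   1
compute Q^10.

[[1, -20, 100], [0, 1, -10], [0, 0, 1]]

Q = I + N where N = [[0, -2, 1], [0, 0, -1], [0, 0, 0]] is strictly upper-triangular, so N^3 = 0.
(I + N)^10 = I + 10·N + 45·N^2 = [[1, -20, 100], [0, 1, -10], [0, 0, 1]].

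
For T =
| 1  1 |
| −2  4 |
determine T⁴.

T² = [[−1, 5], [−10, 14]]
T³ = [[−11, 19], [−38, 46]]
T⁴ = [[−49, 65], [−130, 146]]

[[−49, 65], [−130, 146]]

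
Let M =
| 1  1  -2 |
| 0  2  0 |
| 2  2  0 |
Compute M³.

M² = [[-3, -1, -2], [0, 4, 0], [2, 6, -4]]
M³ = [[-7, -9, 6], [0, 8, 0], [-6, 6, -4]]

[[-7, -9, 6], [0, 8, 0], [-6, 6, -4]]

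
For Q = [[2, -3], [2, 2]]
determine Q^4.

Q^2 = [[-2, -12], [8, -2]]
Q^3 = [[-28, -18], [12, -28]]
Q^4 = [[-92, 48], [-32, -92]]

[[-92, 48], [-32, -92]]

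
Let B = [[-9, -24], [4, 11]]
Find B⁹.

tr B = 2 and det B = -3, so the characteristic polynomial is λ² − (2)λ + (-3) with roots -1 and 3.
Eigenvectors give P = [[3, 2], [-1, -1]] with P⁻¹ = [[1, 2], [-1, -3]], and B = P·diag(-1, 3)·P⁻¹.
Then B⁹ = P·diag(-1, 19683)·P⁻¹ = [[-3, 39366], [1, -19683]] · [[1, 2], [-1, -3]] = [[-39369, -118104], [19684, 59051]].

[[-39369, -118104], [19684, 59051]]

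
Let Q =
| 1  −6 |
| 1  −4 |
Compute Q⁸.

tr Q = −3 and det Q = 2, so the characteristic polynomial is λ² − (−3)λ + (2) with roots −1 and −2.
Eigenvectors give P = [[3, −2], [1, −1]] with P⁻¹ = [[1, −2], [1, −3]], and Q = P·diag(−1, −2)·P⁻¹.
Then Q⁸ = P·diag(1, 256)·P⁻¹ = [[3, −512], [1, −256]] · [[1, −2], [1, −3]] = [[−509, 1530], [−255, 766]].

[[−509, 1530], [−255, 766]]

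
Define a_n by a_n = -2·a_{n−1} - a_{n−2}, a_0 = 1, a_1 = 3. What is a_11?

43

With companion matrix Q = [[-2, -1], [1, 0]], [a_n, a_{n−1}]ᵀ = Q·[a_{n−1}, a_{n−2}]ᵀ, so [a_11, a_10]ᵀ = Q¹⁰·[a_1, a_0]ᵀ.
Q¹⁰ = [[11, 10], [-10, -9]], giving [a_11, a_10]ᵀ = [[43], [-39]].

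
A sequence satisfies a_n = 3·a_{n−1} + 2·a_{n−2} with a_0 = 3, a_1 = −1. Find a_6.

339

With companion matrix T = [[3, 2], [1, 0]], [a_n, a_{n−1}]ᵀ = T·[a_{n−1}, a_{n−2}]ᵀ, so [a_6, a_5]ᵀ = T⁵·[a_1, a_0]ᵀ.
T⁵ = [[495, 278], [139, 78]], giving [a_6, a_5]ᵀ = [[339], [95]].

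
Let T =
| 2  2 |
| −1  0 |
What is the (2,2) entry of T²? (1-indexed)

−2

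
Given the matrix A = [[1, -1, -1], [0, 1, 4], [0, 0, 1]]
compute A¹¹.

[[1, -11, -231], [0, 1, 44], [0, 0, 1]]

A = I + N where N = [[0, -1, -1], [0, 0, 4], [0, 0, 0]] is strictly upper-triangular, so N³ = 0.
(I + N)¹¹ = I + 11·N + 55·N² = [[1, -11, -231], [0, 1, 44], [0, 0, 1]].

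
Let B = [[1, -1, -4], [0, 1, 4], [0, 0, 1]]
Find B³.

B = I + N where N = [[0, -1, -4], [0, 0, 4], [0, 0, 0]] is strictly upper-triangular, so N³ = 0.
(I + N)³ = I + 3·N + 3·N² = [[1, -3, -24], [0, 1, 12], [0, 0, 1]].

[[1, -3, -24], [0, 1, 12], [0, 0, 1]]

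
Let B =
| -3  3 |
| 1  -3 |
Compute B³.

B² = [[12, -18], [-6, 12]]
B³ = [[-54, 90], [30, -54]]

[[-54, 90], [30, -54]]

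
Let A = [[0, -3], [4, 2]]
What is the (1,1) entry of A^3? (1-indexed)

A^2 = [[-12, -6], [8, -8]]
A^3 = [[-24, 24], [-32, -40]]

-24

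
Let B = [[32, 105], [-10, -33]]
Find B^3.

tr B = -1 and det B = -6, so the characteristic polynomial is λ² − (-1)λ + (-6) with roots -3 and 2.
Eigenvectors give P = [[-3, -7], [1, 2]] with P⁻¹ = [[2, 7], [-1, -3]], and B = P·diag(-3, 2)·P⁻¹.
Then B^3 = P·diag(-27, 8)·P⁻¹ = [[81, -56], [-27, 16]] · [[2, 7], [-1, -3]] = [[218, 735], [-70, -237]].

[[218, 735], [-70, -237]]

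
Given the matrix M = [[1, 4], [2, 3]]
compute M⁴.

M² = [[9, 16], [8, 17]]
M³ = [[41, 84], [42, 83]]
M⁴ = [[209, 416], [208, 417]]

[[209, 416], [208, 417]]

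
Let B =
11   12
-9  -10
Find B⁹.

[[2051, 2052], [-1539, -1540]]

tr B = 1 and det B = -2, so the characteristic polynomial is λ² − (1)λ + (-2) with roots -1 and 2.
Eigenvectors give P = [[-1, 4], [1, -3]] with P⁻¹ = [[3, 4], [1, 1]], and B = P·diag(-1, 2)·P⁻¹.
Then B⁹ = P·diag(-1, 512)·P⁻¹ = [[1, 2048], [-1, -1536]] · [[3, 4], [1, 1]] = [[2051, 2052], [-1539, -1540]].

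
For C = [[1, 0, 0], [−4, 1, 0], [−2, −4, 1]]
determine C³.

C = I + N where N = [[0, 0, 0], [−4, 0, 0], [−2, −4, 0]] is strictly lower-triangular, so N³ = 0.
(I + N)³ = I + 3·N + 3·N² = [[1, 0, 0], [−12, 1, 0], [42, −12, 1]].

[[1, 0, 0], [−12, 1, 0], [42, −12, 1]]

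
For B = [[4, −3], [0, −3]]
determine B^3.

B^2 = [[16, −3], [0, 9]]
B^3 = [[64, −39], [0, −27]]

[[64, −39], [0, −27]]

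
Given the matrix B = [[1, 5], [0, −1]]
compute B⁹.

[[1, 5], [0, −1]]

B² = I (check: tr B = 0 and det B = −1), so B⁹ = B since 9 is odd.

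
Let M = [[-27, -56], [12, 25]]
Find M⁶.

tr M = -2 and det M = -3, so the characteristic polynomial is λ² − (-2)λ + (-3) with roots -3 and 1.
Eigenvectors give P = [[-7, -2], [3, 1]] with P⁻¹ = [[-1, -2], [3, 7]], and M = P·diag(-3, 1)·P⁻¹.
Then M⁶ = P·diag(729, 1)·P⁻¹ = [[-5103, -2], [2187, 1]] · [[-1, -2], [3, 7]] = [[5097, 10192], [-2184, -4367]].

[[5097, 10192], [-2184, -4367]]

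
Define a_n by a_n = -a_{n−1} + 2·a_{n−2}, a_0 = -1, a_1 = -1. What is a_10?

-1

With companion matrix T = [[-1, 2], [1, 0]], [a_n, a_{n−1}]ᵀ = T·[a_{n−1}, a_{n−2}]ᵀ, so [a_10, a_9]ᵀ = T⁹·[a_1, a_0]ᵀ.
T⁹ = [[-341, 342], [171, -170]], giving [a_10, a_9]ᵀ = [[-1], [-1]].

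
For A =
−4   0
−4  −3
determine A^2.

[[16, 0], [28, 9]]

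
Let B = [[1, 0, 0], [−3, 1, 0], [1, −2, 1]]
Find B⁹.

B = I + N where N = [[0, 0, 0], [−3, 0, 0], [1, −2, 0]] is strictly lower-triangular, so N³ = 0.
(I + N)⁹ = I + 9·N + 36·N² = [[1, 0, 0], [−27, 1, 0], [225, −18, 1]].

[[1, 0, 0], [−27, 1, 0], [225, −18, 1]]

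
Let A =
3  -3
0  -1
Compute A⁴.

[[81, -60], [0, 1]]

A² = [[9, -6], [0, 1]]
A³ = [[27, -21], [0, -1]]
A⁴ = [[81, -60], [0, 1]]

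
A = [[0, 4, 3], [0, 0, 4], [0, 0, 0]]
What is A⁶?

A is strictly triangular, hence nilpotent: A³ = 0, so A⁶ = 0.

[[0, 0, 0], [0, 0, 0], [0, 0, 0]]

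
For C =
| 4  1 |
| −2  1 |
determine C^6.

[[1394, 665], [−1330, −601]]

tr C = 5 and det C = 6, so the characteristic polynomial is λ² − (5)λ + (6) with roots 2 and 3.
Eigenvectors give P = [[1, 1], [−2, −1]] with P⁻¹ = [[−1, −1], [2, 1]], and C = P·diag(2, 3)·P⁻¹.
Then C^6 = P·diag(64, 729)·P⁻¹ = [[64, 729], [−128, −729]] · [[−1, −1], [2, 1]] = [[1394, 665], [−1330, −601]].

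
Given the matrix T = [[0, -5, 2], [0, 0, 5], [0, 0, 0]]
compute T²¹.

[[0, 0, 0], [0, 0, 0], [0, 0, 0]]

T is strictly triangular, hence nilpotent: T³ = 0, so T²¹ = 0.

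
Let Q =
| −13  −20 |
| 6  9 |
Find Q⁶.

[[4369, 7280], [−2184, −3639]]

tr Q = −4 and det Q = 3, so the characteristic polynomial is λ² − (−4)λ + (3) with roots −3 and −1.
Eigenvectors give P = [[−2, −5], [1, 3]] with P⁻¹ = [[−3, −5], [1, 2]], and Q = P·diag(−3, −1)·P⁻¹.
Then Q⁶ = P·diag(729, 1)·P⁻¹ = [[−1458, −5], [729, 3]] · [[−3, −5], [1, 2]] = [[4369, 7280], [−2184, −3639]].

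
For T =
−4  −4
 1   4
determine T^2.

[[12, 0], [0, 12]]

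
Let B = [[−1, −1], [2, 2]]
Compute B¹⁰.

[[−1, −1], [2, 2]]

B² = B (a projection; rank 1, trace 1), so B¹⁰ = B.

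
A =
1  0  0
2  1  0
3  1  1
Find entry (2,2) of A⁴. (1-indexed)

1

A = I + N where N = [[0, 0, 0], [2, 0, 0], [3, 1, 0]] is strictly lower-triangular, so N³ = 0.
(I + N)⁴ = I + 4·N + 6·N² = [[1, 0, 0], [8, 1, 0], [24, 4, 1]].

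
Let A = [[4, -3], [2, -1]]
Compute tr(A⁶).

65

tr A = 3 and det A = 2, so the characteristic polynomial is λ² − (3)λ + (2) with roots 1 and 2.
Eigenvectors give P = [[-1, -3], [-1, -2]] with P⁻¹ = [[2, -3], [-1, 1]], and A = P·diag(1, 2)·P⁻¹.
Then A⁶ = P·diag(1, 64)·P⁻¹ = [[-1, -192], [-1, -128]] · [[2, -3], [-1, 1]] = [[190, -189], [126, -125]].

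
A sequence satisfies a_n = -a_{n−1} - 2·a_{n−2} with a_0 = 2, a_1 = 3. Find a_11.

25

With companion matrix Q = [[-1, -2], [1, 0]], [a_n, a_{n−1}]ᵀ = Q·[a_{n−1}, a_{n−2}]ᵀ, so [a_11, a_10]ᵀ = Q¹⁰·[a_1, a_0]ᵀ.
Q¹⁰ = [[23, -22], [11, 34]], giving [a_11, a_10]ᵀ = [[25], [101]].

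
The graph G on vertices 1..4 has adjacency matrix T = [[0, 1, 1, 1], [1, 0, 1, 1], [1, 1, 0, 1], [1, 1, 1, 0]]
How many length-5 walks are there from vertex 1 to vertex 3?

The number of length-5 walks from vertex 1 to vertex 3 is entry (1,3) of T^5, where T is the adjacency matrix.
T^2 = [[3, 2, 2, 2], [2, 3, 2, 2], [2, 2, 3, 2], [2, 2, 2, 3]]
T^3 = [[6, 7, 7, 7], [7, 6, 7, 7], [7, 7, 6, 7], [7, 7, 7, 6]]
T^4 = [[21, 20, 20, 20], [20, 21, 20, 20], [20, 20, 21, 20], [20, 20, 20, 21]]
T^5 = [[60, 61, 61, 61], [61, 60, 61, 61], [61, 61, 60, 61], [61, 61, 61, 60]]

61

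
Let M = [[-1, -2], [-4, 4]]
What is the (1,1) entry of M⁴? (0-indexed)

M² = [[9, -6], [-12, 24]]
M³ = [[15, -42], [-84, 120]]
M⁴ = [[153, -198], [-396, 648]]

648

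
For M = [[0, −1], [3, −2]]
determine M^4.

[[−3, −4], [12, −11]]

M^2 = [[−3, 2], [−6, 1]]
M^3 = [[6, −1], [3, 4]]
M^4 = [[−3, −4], [12, −11]]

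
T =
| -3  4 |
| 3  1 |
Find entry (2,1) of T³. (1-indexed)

T² = [[21, -8], [-6, 13]]
T³ = [[-87, 76], [57, -11]]

57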